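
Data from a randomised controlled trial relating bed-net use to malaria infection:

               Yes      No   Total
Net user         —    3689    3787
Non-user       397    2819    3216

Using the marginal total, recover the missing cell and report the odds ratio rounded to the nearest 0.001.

0.189

The missing cell is in the exposed row: 3787 − 3689 = 98.
So a = 98, b = 3689, c = 397, d = 2819.
OR = (a·d)/(b·c) = (98 × 2819) / (3689 × 397) = 276262 / 1464533 = 0.18863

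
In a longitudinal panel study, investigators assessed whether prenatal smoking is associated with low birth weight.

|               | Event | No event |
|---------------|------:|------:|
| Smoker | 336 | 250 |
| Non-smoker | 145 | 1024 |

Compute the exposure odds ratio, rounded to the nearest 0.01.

9.49

Cells: a = 336, b = 250, c = 145, d = 1024.
OR = (a·d)/(b·c) = (336 × 1024) / (250 × 145) = 344064 / 36250 = 9.49142
The odds of low birth weight are about 9.49 times as high in the smoker group.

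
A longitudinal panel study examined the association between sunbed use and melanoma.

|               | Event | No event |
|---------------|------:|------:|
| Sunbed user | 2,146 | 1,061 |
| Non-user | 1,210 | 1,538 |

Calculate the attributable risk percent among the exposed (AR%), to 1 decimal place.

34.2

Cells: a = 2146, b = 1061, c = 1210, d = 1538.
Risk in exposed = 2146/3207 = 0.66916; risk in unexposed = 1210/2748 = 0.44032.
RR = 0.66916/0.44032 = 1.51971
AR% = (RR − 1)/RR × 100 = (1.51971 − 1)/1.51971 × 100 = 34.1982%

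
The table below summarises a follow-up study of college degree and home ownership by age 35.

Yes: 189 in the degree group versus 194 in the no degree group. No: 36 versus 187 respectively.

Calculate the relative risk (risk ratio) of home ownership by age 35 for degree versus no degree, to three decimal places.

From the description: a = 189, b = 36, c = 194, d = 187.
Risk in exposed = 189/225 = 0.84000; risk in unexposed = 194/381 = 0.50919.
RR = 0.84000 / 0.50919 = 1.64969
The risk among the exposed is 1.65 times that among the unexposed.

1.650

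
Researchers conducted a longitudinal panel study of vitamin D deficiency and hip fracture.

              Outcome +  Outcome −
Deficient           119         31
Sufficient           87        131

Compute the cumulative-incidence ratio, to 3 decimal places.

Cells: a = 119, b = 31, c = 87, d = 131.
Risk in exposed = 119/150 = 0.79333; risk in unexposed = 87/218 = 0.39908.
RR = 0.79333 / 0.39908 = 1.98789
The risk among the exposed is 1.99 times that among the unexposed.

1.988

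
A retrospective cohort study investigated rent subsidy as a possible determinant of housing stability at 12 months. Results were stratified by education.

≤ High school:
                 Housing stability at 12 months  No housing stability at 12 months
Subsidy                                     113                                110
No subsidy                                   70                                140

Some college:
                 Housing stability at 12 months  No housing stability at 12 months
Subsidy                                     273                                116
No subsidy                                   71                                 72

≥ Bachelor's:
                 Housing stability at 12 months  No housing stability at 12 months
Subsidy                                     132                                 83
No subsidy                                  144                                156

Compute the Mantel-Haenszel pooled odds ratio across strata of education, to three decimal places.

2.009

OR_MH = Σ(aᵢdᵢ/nᵢ) / Σ(bᵢcᵢ/nᵢ), where nᵢ is the stratum total.
Stratum 1 (≤ High school): n = 433; a·d/n = 113·140/433 = 36.5358; b·c/n = 110·70/433 = 17.7829
Stratum 2 (Some college): n = 532; a·d/n = 273·72/532 = 36.9474; b·c/n = 116·71/532 = 15.4812
Stratum 3 (≥ Bachelor's): n = 515; a·d/n = 132·156/515 = 39.9845; b·c/n = 83·144/515 = 23.2078
OR_MH = (36.5358 + 36.9474 + 39.9845) / (17.7829 + 15.4812 + 23.2078) = 113.4676 / 56.4719 = 2.00928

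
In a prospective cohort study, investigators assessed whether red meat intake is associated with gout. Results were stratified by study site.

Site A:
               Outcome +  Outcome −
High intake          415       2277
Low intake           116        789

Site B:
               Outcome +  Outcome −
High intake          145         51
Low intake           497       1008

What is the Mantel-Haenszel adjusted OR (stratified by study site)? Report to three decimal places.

2.003

OR_MH = Σ(aᵢdᵢ/nᵢ) / Σ(bᵢcᵢ/nᵢ), where nᵢ is the stratum total.
Stratum 1 (Site A): n = 3597; a·d/n = 415·789/3597 = 91.0300; b·c/n = 2277·116/3597 = 73.4312
Stratum 2 (Site B): n = 1701; a·d/n = 145·1008/1701 = 85.9259; b·c/n = 51·497/1701 = 14.9012
OR_MH = (91.0300 + 85.9259) / (73.4312 + 14.9012) = 176.9560 / 88.3324 = 2.00330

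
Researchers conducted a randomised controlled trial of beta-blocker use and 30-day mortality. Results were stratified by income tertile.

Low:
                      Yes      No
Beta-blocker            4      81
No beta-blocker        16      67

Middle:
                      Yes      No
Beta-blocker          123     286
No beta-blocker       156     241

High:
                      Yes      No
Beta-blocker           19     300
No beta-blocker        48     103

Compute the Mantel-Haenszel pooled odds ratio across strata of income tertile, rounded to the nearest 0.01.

0.45

OR_MH = Σ(aᵢdᵢ/nᵢ) / Σ(bᵢcᵢ/nᵢ), where nᵢ is the stratum total.
Stratum 1 (Low): n = 168; a·d/n = 4·67/168 = 1.5952; b·c/n = 81·16/168 = 7.7143
Stratum 2 (Middle): n = 806; a·d/n = 123·241/806 = 36.7779; b·c/n = 286·156/806 = 55.3548
Stratum 3 (High): n = 470; a·d/n = 19·103/470 = 4.1638; b·c/n = 300·48/470 = 30.6383
OR_MH = (1.5952 + 36.7779 + 4.1638) / (7.7143 + 55.3548 + 30.6383) = 42.5370 / 93.7074 = 0.45393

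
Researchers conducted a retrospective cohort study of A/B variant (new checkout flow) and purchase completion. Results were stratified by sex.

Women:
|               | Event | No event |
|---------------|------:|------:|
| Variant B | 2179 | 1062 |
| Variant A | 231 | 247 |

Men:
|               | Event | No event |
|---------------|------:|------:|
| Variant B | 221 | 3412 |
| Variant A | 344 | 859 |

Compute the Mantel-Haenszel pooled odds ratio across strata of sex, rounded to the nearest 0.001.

OR_MH = Σ(aᵢdᵢ/nᵢ) / Σ(bᵢcᵢ/nᵢ), where nᵢ is the stratum total.
Stratum 1 (Women): n = 3719; a·d/n = 2179·247/3719 = 144.7198; b·c/n = 1062·231/3719 = 65.9645
Stratum 2 (Men): n = 4836; a·d/n = 221·859/4836 = 39.2554; b·c/n = 3412·344/4836 = 242.7064
OR_MH = (144.7198 + 39.2554) / (65.9645 + 242.7064) = 183.9752 / 308.6709 = 0.59602

0.596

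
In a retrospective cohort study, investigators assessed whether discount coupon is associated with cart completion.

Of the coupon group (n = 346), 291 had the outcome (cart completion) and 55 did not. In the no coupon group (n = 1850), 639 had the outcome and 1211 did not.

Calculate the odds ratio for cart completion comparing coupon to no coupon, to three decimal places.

From the description: a = 291, b = 55, c = 639, d = 1211.
OR = (a·d)/(b·c) = (291 × 1211) / (55 × 639) = 352401 / 35145 = 10.02706
The odds of cart completion are about 10.03 times as high in the coupon group.

10.027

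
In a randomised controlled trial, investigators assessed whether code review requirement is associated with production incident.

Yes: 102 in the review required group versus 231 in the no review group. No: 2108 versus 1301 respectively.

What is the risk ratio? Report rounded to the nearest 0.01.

0.31

From the description: a = 102, b = 2108, c = 231, d = 1301.
Risk in exposed = 102/2210 = 0.04615; risk in unexposed = 231/1532 = 0.15078.
RR = 0.04615 / 0.15078 = 0.30609
The risk is 69% lower among the exposed than among the unexposed.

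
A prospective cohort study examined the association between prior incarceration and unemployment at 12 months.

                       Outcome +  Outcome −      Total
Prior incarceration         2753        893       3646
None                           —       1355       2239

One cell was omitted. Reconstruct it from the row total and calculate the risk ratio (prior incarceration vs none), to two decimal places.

1.91

The missing cell is in the unexposed row: 2239 − 1355 = 884.
So a = 2753, b = 893, c = 884, d = 1355.
RR = [a/(a+b)] / [c/(c+d)] = (2753/3646) / (884/2239) = 0.75507/0.39482 = 1.91246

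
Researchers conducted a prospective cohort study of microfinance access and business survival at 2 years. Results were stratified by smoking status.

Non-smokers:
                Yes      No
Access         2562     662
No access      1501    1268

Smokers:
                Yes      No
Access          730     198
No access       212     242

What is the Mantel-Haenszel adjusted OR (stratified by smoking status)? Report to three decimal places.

3.415

OR_MH = Σ(aᵢdᵢ/nᵢ) / Σ(bᵢcᵢ/nᵢ), where nᵢ is the stratum total.
Stratum 1 (Non-smokers): n = 5993; a·d/n = 2562·1268/5993 = 542.0684; b·c/n = 662·1501/5993 = 165.8038
Stratum 2 (Smokers): n = 1382; a·d/n = 730·242/1382 = 127.8292; b·c/n = 198·212/1382 = 30.3734
OR_MH = (542.0684 + 127.8292) / (165.8038 + 30.3734) = 669.8976 / 196.1771 = 3.41476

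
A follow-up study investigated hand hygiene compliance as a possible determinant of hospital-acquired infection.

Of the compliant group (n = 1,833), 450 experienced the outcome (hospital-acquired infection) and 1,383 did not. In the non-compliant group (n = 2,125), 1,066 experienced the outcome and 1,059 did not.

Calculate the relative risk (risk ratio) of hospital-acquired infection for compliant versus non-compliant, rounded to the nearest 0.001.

From the description: a = 450, b = 1383, c = 1066, d = 1059.
Risk in exposed = 450/1833 = 0.24550; risk in unexposed = 1066/2125 = 0.50165.
RR = 0.24550 / 0.50165 = 0.48939
The risk is 51% lower among the exposed than among the unexposed.

0.489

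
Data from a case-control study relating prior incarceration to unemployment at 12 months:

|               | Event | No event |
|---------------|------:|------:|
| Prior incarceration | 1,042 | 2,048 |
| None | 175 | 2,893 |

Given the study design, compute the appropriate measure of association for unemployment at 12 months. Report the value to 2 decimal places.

8.41

Cells: a = 1042, b = 2048, c = 175, d = 2893.
This is a case-control study: participants were sampled on outcome status, so risks in the source population cannot be estimated directly — relative risk is not valid here. The odds ratio is the appropriate measure.
OR = (a·d)/(b·c) = (1042 × 2893) / (2048 × 175) = 3014506 / 358400 = 8.41101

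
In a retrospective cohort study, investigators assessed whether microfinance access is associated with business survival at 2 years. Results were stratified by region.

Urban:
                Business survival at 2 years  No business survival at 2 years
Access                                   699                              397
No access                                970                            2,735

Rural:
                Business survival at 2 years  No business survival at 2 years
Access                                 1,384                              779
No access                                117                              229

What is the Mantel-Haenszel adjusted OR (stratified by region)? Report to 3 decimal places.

4.501

OR_MH = Σ(aᵢdᵢ/nᵢ) / Σ(bᵢcᵢ/nᵢ), where nᵢ is the stratum total.
Stratum 1 (Urban): n = 4801; a·d/n = 699·2735/4801 = 398.2014; b·c/n = 397·970/4801 = 80.2104
Stratum 2 (Rural): n = 2509; a·d/n = 1384·229/2509 = 126.3196; b·c/n = 779·117/2509 = 36.3264
OR_MH = (398.2014 + 126.3196) / (80.2104 + 36.3264) = 524.5211 / 116.5368 = 4.50091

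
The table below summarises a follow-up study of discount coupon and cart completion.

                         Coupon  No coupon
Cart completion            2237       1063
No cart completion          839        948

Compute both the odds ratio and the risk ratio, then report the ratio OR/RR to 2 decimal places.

1.73

Reading the table with exposure as columns: a = 2237 (Coupon, case), b = 839 (Coupon, non-case), c = 1063 (No coupon, case), d = 948.
OR = (2237·948)/(839·1063) = 2120676/891857 = 2.37782
Risk in exposed = 2237/3076 = 0.72724; risk in unexposed = 1063/2011 = 0.52859; RR = 1.37581
OR/RR = 2.37782 / 1.37581 = 1.72831
The outcome is not rare, so the OR lies further from 1 than the RR.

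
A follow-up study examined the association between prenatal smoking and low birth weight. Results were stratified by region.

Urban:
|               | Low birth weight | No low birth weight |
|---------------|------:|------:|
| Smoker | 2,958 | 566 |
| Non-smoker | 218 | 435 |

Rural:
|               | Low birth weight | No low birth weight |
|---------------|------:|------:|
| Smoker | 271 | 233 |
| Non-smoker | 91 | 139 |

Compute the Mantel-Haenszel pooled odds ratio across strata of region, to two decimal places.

OR_MH = Σ(aᵢdᵢ/nᵢ) / Σ(bᵢcᵢ/nᵢ), where nᵢ is the stratum total.
Stratum 1 (Urban): n = 4177; a·d/n = 2958·435/4177 = 308.0512; b·c/n = 566·218/4177 = 29.5399
Stratum 2 (Rural): n = 734; a·d/n = 271·139/734 = 51.3202; b·c/n = 233·91/734 = 28.8869
OR_MH = (308.0512 + 51.3202) / (29.5399 + 28.8869) = 359.3714 / 58.4268 = 6.15080

6.15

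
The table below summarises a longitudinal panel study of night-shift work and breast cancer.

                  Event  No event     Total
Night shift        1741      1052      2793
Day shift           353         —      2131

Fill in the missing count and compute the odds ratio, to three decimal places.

8.336

The missing cell is in the unexposed row: 2131 − 353 = 1778.
So a = 1741, b = 1052, c = 353, d = 1778.
OR = (a·d)/(b·c) = (1741 × 1778) / (1052 × 353) = 3095498 / 371356 = 8.33566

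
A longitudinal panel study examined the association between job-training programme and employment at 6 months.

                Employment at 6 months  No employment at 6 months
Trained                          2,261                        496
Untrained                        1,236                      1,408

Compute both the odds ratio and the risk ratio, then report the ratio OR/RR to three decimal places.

Cells: a = 2261, b = 496, c = 1236, d = 1408.
OR = (2261·1408)/(496·1236) = 3183488/613056 = 5.19282
Risk in exposed = 2261/2757 = 0.82009; risk in unexposed = 1236/2644 = 0.46747; RR = 1.75431
OR/RR = 5.19282 / 1.75431 = 2.96003
The outcome is not rare, so the OR lies further from 1 than the RR.

2.960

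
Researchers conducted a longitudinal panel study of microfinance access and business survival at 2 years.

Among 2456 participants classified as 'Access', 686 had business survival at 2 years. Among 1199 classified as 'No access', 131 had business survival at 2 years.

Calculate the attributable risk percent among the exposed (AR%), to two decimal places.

From the description: a = 686, b = 1770, c = 131, d = 1068.
Risk in exposed = 686/2456 = 0.27932; risk in unexposed = 131/1199 = 0.10926.
RR = 0.27932/0.10926 = 2.55649
AR% = (RR − 1)/RR × 100 = (2.55649 − 1)/2.55649 × 100 = 60.8838%

60.88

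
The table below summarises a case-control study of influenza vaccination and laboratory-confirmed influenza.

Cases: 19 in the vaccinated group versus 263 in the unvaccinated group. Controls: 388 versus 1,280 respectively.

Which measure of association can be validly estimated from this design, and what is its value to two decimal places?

0.24

From the description: a = 19, b = 388, c = 263, d = 1280.
This is a case-control study: participants were sampled on outcome status, so risks in the source population cannot be estimated directly — relative risk is not valid here. The odds ratio is the appropriate measure.
OR = (a·d)/(b·c) = (19 × 1280) / (388 × 263) = 24320 / 102044 = 0.23833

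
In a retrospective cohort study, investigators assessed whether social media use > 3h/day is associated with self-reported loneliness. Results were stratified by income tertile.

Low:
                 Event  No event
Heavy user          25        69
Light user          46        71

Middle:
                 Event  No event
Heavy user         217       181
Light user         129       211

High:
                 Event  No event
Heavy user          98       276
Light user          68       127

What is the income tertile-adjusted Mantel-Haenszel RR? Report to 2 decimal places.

1.09

RR_MH = Σ(aᵢ·n₀ᵢ/nᵢ) / Σ(cᵢ·n₁ᵢ/nᵢ), with n₁ᵢ = aᵢ+bᵢ (exposed), n₀ᵢ = cᵢ+dᵢ (unexposed), nᵢ = n₁ᵢ+n₀ᵢ.
Stratum 1 (Low): n₁ = 94, n₀ = 117, n = 211; a·n₀/n = 25·117/211 = 13.8626; c·n₁/n = 46·94/211 = 20.4929
Stratum 2 (Middle): n₁ = 398, n₀ = 340, n = 738; a·n₀/n = 217·340/738 = 99.9729; c·n₁/n = 129·398/738 = 69.5691
Stratum 3 (High): n₁ = 374, n₀ = 195, n = 569; a·n₀/n = 98·195/569 = 33.5852; c·n₁/n = 68·374/569 = 44.6960
RR_MH = (13.8626 + 99.9729 + 33.5852) / (20.4929 + 69.5691 + 44.6960) = 147.4207 / 134.7580 = 1.09397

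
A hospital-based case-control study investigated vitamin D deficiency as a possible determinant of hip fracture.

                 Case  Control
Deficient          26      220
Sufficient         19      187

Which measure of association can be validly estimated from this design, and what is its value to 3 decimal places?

Cells: a = 26, b = 220, c = 19, d = 187.
This is a hospital-based case-control study: participants were sampled on outcome status, so risks in the source population cannot be estimated directly — relative risk is not valid here. The odds ratio is the appropriate measure.
OR = (a·d)/(b·c) = (26 × 187) / (220 × 19) = 4862 / 4180 = 1.16316

1.163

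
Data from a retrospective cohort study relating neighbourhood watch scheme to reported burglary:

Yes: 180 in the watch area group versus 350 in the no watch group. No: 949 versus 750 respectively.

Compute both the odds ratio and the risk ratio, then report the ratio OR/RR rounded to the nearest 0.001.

0.811

From the description: a = 180, b = 949, c = 350, d = 750.
OR = (180·750)/(949·350) = 135000/332150 = 0.40644
Risk in exposed = 180/1129 = 0.15943; risk in unexposed = 350/1100 = 0.31818; RR = 0.50108
OR/RR = 0.40644 / 0.50108 = 0.81114
The outcome is not rare, so the OR lies further from 1 than the RR.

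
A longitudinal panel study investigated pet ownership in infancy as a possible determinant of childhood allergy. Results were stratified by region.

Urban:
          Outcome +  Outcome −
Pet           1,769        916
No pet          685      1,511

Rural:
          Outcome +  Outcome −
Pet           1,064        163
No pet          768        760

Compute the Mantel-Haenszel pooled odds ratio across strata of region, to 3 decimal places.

OR_MH = Σ(aᵢdᵢ/nᵢ) / Σ(bᵢcᵢ/nᵢ), where nᵢ is the stratum total.
Stratum 1 (Urban): n = 4881; a·d/n = 1769·1511/4881 = 547.6253; b·c/n = 916·685/4881 = 128.5515
Stratum 2 (Rural): n = 2755; a·d/n = 1064·760/2755 = 293.5172; b·c/n = 163·768/2755 = 45.4388
OR_MH = (547.6253 + 293.5172) / (128.5515 + 45.4388) = 841.1425 / 173.9904 = 4.83442

4.834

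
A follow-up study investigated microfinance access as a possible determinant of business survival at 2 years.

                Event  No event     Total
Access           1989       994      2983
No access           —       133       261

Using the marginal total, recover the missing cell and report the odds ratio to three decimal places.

The missing cell is in the unexposed row: 261 − 133 = 128.
So a = 1989, b = 994, c = 128, d = 133.
OR = (a·d)/(b·c) = (1989 × 133) / (994 × 128) = 264537 / 127232 = 2.07917

2.079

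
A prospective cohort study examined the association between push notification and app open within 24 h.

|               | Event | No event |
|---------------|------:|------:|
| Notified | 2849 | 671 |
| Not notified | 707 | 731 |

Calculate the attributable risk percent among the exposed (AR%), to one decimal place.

Cells: a = 2849, b = 671, c = 707, d = 731.
Risk in exposed = 2849/3520 = 0.80937; risk in unexposed = 707/1438 = 0.49166.
RR = 0.80937/0.49166 = 1.64623
AR% = (RR − 1)/RR × 100 = (1.64623 − 1)/1.64623 × 100 = 39.2550%

39.3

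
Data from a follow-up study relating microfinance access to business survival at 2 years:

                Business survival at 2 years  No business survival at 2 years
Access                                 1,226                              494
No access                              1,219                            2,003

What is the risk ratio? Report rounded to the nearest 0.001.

Cells: a = 1226, b = 494, c = 1219, d = 2003.
Risk in exposed = 1226/1720 = 0.71279; risk in unexposed = 1219/3222 = 0.37834.
RR = 0.71279 / 0.37834 = 1.88401
The risk among the exposed is 1.88 times that among the unexposed.

1.884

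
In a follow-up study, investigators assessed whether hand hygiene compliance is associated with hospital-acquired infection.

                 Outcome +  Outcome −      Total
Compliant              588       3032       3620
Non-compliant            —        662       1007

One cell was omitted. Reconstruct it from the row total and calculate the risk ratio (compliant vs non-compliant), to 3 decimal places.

0.474

The missing cell is in the unexposed row: 1007 − 662 = 345.
So a = 588, b = 3032, c = 345, d = 662.
RR = [a/(a+b)] / [c/(c+d)] = (588/3620) / (345/1007) = 0.16243/0.34260 = 0.47411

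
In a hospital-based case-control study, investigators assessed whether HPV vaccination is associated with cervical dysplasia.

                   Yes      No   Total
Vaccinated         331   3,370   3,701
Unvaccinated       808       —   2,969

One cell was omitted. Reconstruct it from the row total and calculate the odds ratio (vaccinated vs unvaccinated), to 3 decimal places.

The missing cell is in the unexposed row: 2969 − 808 = 2161.
So a = 331, b = 3370, c = 808, d = 2161.
OR = (a·d)/(b·c) = (331 × 2161) / (3370 × 808) = 715291 / 2722960 = 0.26269

0.263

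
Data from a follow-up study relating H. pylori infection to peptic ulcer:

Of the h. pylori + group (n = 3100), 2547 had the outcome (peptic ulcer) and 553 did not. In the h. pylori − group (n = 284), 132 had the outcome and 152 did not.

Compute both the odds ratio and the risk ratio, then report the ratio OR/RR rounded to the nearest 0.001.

From the description: a = 2547, b = 553, c = 132, d = 152.
OR = (2547·152)/(553·132) = 387144/72996 = 5.30363
Risk in exposed = 2547/3100 = 0.82161; risk in unexposed = 132/284 = 0.46479; RR = 1.76771
OR/RR = 5.30363 / 1.76771 = 3.00028
The outcome is not rare, so the OR lies further from 1 than the RR.

3.000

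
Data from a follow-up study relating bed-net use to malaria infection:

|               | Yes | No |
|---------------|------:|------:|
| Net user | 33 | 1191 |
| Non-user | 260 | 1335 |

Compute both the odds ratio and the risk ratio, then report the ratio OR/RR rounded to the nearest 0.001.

Cells: a = 33, b = 1191, c = 260, d = 1335.
OR = (33·1335)/(1191·260) = 44055/309660 = 0.14227
Risk in exposed = 33/1224 = 0.02696; risk in unexposed = 260/1595 = 0.16301; RR = 0.16539
OR/RR = 0.14227 / 0.16539 = 0.86018
The outcome is not rare, so the OR lies further from 1 than the RR.

0.860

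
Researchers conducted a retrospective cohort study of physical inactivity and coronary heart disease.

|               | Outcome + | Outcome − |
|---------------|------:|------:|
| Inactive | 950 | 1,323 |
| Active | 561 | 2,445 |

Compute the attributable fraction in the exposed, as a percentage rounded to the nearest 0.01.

55.35

Cells: a = 950, b = 1323, c = 561, d = 2445.
Risk in exposed = 950/2273 = 0.41795; risk in unexposed = 561/3006 = 0.18663.
RR = 0.41795/0.18663 = 2.23950
AR% = (RR − 1)/RR × 100 = (2.23950 − 1)/2.23950 × 100 = 55.3471%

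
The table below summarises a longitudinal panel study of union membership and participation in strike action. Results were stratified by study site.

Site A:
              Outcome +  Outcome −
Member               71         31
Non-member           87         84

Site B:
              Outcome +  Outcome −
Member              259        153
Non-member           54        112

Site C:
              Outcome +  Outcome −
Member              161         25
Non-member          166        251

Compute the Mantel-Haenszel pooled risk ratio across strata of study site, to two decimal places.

1.88

RR_MH = Σ(aᵢ·n₀ᵢ/nᵢ) / Σ(cᵢ·n₁ᵢ/nᵢ), with n₁ᵢ = aᵢ+bᵢ (exposed), n₀ᵢ = cᵢ+dᵢ (unexposed), nᵢ = n₁ᵢ+n₀ᵢ.
Stratum 1 (Site A): n₁ = 102, n₀ = 171, n = 273; a·n₀/n = 71·171/273 = 44.4725; c·n₁/n = 87·102/273 = 32.5055
Stratum 2 (Site B): n₁ = 412, n₀ = 166, n = 578; a·n₀/n = 259·166/578 = 74.3841; c·n₁/n = 54·412/578 = 38.4913
Stratum 3 (Site C): n₁ = 186, n₀ = 417, n = 603; a·n₀/n = 161·417/603 = 111.3383; c·n₁/n = 166·186/603 = 51.2040
RR_MH = (44.4725 + 74.3841 + 111.3383) / (32.5055 + 38.4913 + 51.2040) = 230.1949 / 122.2008 = 1.88374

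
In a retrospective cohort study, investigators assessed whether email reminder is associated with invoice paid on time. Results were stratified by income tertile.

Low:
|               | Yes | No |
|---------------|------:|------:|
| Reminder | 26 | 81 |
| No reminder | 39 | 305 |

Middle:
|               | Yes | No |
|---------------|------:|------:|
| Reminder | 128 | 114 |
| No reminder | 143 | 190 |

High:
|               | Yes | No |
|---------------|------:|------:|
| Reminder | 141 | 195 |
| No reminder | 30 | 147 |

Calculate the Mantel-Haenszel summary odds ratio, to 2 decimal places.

2.14

OR_MH = Σ(aᵢdᵢ/nᵢ) / Σ(bᵢcᵢ/nᵢ), where nᵢ is the stratum total.
Stratum 1 (Low): n = 451; a·d/n = 26·305/451 = 17.5831; b·c/n = 81·39/451 = 7.0044
Stratum 2 (Middle): n = 575; a·d/n = 128·190/575 = 42.2957; b·c/n = 114·143/575 = 28.3513
Stratum 3 (High): n = 513; a·d/n = 141·147/513 = 40.4035; b·c/n = 195·30/513 = 11.4035
OR_MH = (17.5831 + 42.2957 + 40.4035) / (7.0044 + 28.3513 + 11.4035) = 100.2823 / 46.7592 = 2.14465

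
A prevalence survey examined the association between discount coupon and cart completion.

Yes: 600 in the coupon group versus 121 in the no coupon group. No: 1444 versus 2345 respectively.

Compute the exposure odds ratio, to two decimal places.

From the description: a = 600, b = 1444, c = 121, d = 2345.
OR = (a·d)/(b·c) = (600 × 2345) / (1444 × 121) = 1407000 / 174724 = 8.05270
The odds of cart completion are about 8.05 times as high in the coupon group.

8.05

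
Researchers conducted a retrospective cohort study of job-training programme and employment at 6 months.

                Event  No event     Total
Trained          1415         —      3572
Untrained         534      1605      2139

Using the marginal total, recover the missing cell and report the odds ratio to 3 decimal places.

The missing cell is in the exposed row: 3572 − 1415 = 2157.
So a = 1415, b = 2157, c = 534, d = 1605.
OR = (a·d)/(b·c) = (1415 × 1605) / (2157 × 534) = 2271075 / 1151838 = 1.97170

1.972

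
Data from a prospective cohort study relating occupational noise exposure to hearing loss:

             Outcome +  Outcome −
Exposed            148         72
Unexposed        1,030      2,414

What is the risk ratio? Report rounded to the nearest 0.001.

Cells: a = 148, b = 72, c = 1030, d = 2414.
Risk in exposed = 148/220 = 0.67273; risk in unexposed = 1030/3444 = 0.29907.
RR = 0.67273 / 0.29907 = 2.24939
The risk among the exposed is 2.25 times that among the unexposed.

2.249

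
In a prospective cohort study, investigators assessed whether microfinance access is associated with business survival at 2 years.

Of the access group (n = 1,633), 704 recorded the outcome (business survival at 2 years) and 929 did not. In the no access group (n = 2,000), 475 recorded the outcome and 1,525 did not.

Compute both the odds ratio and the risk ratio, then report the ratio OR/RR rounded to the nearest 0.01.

From the description: a = 704, b = 929, c = 475, d = 1525.
OR = (704·1525)/(929·475) = 1073600/441275 = 2.43295
Risk in exposed = 704/1633 = 0.43111; risk in unexposed = 475/2000 = 0.23750; RR = 1.81519
OR/RR = 2.43295 / 1.81519 = 1.34033
The outcome is not rare, so the OR lies further from 1 than the RR.

1.34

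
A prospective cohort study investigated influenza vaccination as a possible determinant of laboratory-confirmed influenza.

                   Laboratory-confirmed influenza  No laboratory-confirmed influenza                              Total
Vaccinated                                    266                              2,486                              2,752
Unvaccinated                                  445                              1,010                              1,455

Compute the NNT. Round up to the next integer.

5

Risk in treated group = 266/2752 = 0.09666; risk in control = 445/1455 = 0.30584.
Absolute risk reduction = 0.30584 − 0.09666 = 0.20918
NNT = 1 / ARR = 1 / 0.20918 = 4.780 → round up → 5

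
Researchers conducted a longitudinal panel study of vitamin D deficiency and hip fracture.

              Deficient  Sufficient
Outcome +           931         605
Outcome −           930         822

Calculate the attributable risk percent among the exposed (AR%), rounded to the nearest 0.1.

15.3

Reading the table with exposure as columns: a = 931 (Deficient, case), b = 930 (Deficient, non-case), c = 605 (Sufficient, case), d = 822.
Risk in exposed = 931/1861 = 0.50027; risk in unexposed = 605/1427 = 0.42397.
RR = 0.50027/0.42397 = 1.17997
AR% = (RR − 1)/RR × 100 = (1.17997 − 1)/1.17997 × 100 = 15.2523%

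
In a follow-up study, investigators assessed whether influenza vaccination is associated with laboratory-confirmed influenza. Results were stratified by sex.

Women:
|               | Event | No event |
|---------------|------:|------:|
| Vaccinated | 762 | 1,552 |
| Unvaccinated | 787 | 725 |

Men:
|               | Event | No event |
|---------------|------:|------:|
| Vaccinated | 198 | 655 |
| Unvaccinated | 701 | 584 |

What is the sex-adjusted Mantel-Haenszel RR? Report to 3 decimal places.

RR_MH = Σ(aᵢ·n₀ᵢ/nᵢ) / Σ(cᵢ·n₁ᵢ/nᵢ), with n₁ᵢ = aᵢ+bᵢ (exposed), n₀ᵢ = cᵢ+dᵢ (unexposed), nᵢ = n₁ᵢ+n₀ᵢ.
Stratum 1 (Women): n₁ = 2314, n₀ = 1512, n = 3826; a·n₀/n = 762·1512/3826 = 301.1354; c·n₁/n = 787·2314/3826 = 475.9848
Stratum 2 (Men): n₁ = 853, n₀ = 1285, n = 2138; a·n₀/n = 198·1285/2138 = 119.0037; c·n₁/n = 701·853/2138 = 279.6787
RR_MH = (301.1354 + 119.0037) / (475.9848 + 279.6787) = 420.1391 / 755.6635 = 0.55599

0.556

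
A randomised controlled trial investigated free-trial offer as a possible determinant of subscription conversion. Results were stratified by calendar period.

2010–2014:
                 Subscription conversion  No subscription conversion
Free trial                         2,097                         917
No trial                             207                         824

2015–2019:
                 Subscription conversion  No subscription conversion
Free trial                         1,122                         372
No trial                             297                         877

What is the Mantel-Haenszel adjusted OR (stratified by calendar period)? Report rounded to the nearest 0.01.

OR_MH = Σ(aᵢdᵢ/nᵢ) / Σ(bᵢcᵢ/nᵢ), where nᵢ is the stratum total.
Stratum 1 (2010–2014): n = 4045; a·d/n = 2097·824/4045 = 427.1763; b·c/n = 917·207/4045 = 46.9268
Stratum 2 (2015–2019): n = 2668; a·d/n = 1122·877/2668 = 368.8133; b·c/n = 372·297/2668 = 41.4108
OR_MH = (427.1763 + 368.8133) / (46.9268 + 41.4108) = 795.9896 / 88.3376 = 9.01077

9.01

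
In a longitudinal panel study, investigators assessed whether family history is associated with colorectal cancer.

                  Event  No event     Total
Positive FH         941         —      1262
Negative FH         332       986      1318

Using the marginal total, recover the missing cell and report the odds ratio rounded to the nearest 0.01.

The missing cell is in the exposed row: 1262 − 941 = 321.
So a = 941, b = 321, c = 332, d = 986.
OR = (a·d)/(b·c) = (941 × 986) / (321 × 332) = 927826 / 106572 = 8.70610

8.71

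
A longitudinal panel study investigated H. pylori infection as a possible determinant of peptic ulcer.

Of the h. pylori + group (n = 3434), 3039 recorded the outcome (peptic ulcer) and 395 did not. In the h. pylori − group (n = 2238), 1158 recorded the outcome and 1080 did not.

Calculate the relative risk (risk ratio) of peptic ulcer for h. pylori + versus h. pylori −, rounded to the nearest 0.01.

1.71

From the description: a = 3039, b = 395, c = 1158, d = 1080.
Risk in exposed = 3039/3434 = 0.88497; risk in unexposed = 1158/2238 = 0.51743.
RR = 0.88497 / 0.51743 = 1.71034
The risk among the exposed is 1.71 times that among the unexposed.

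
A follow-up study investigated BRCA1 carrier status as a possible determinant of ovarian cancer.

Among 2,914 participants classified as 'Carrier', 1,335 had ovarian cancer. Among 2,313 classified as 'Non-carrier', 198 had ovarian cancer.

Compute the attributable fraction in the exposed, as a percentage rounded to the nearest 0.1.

From the description: a = 1335, b = 1579, c = 198, d = 2115.
Risk in exposed = 1335/2914 = 0.45813; risk in unexposed = 198/2313 = 0.08560.
RR = 0.45813/0.08560 = 5.35183
AR% = (RR − 1)/RR × 100 = (5.35183 − 1)/5.35183 × 100 = 81.3148%

81.3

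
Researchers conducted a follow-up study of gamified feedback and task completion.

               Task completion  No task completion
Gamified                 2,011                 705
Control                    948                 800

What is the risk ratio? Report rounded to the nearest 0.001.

1.365

Cells: a = 2011, b = 705, c = 948, d = 800.
Risk in exposed = 2011/2716 = 0.74043; risk in unexposed = 948/1748 = 0.54233.
RR = 0.74043 / 0.54233 = 1.36526
The risk among the exposed is 1.37 times that among the unexposed.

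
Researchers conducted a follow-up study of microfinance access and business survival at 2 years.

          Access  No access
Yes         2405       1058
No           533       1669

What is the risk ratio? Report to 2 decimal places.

Reading the table with exposure as columns: a = 2405 (Access, case), b = 533 (Access, non-case), c = 1058 (No access, case), d = 1669.
Risk in exposed = 2405/2938 = 0.81858; risk in unexposed = 1058/2727 = 0.38797.
RR = 0.81858 / 0.38797 = 2.10990
The risk among the exposed is 2.11 times that among the unexposed.

2.11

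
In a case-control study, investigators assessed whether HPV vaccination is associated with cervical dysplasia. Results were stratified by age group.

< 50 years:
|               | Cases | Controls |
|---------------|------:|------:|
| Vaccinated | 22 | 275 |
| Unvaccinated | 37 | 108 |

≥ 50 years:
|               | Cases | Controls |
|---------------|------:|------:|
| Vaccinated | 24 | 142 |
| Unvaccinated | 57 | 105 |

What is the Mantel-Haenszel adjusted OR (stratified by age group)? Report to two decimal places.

OR_MH = Σ(aᵢdᵢ/nᵢ) / Σ(bᵢcᵢ/nᵢ), where nᵢ is the stratum total.
Stratum 1 (< 50 years): n = 442; a·d/n = 22·108/442 = 5.3756; b·c/n = 275·37/442 = 23.0204
Stratum 2 (≥ 50 years): n = 328; a·d/n = 24·105/328 = 7.6829; b·c/n = 142·57/328 = 24.6768
OR_MH = (5.3756 + 7.6829) / (23.0204 + 24.6768) = 13.0585 / 47.6972 = 0.27378

0.27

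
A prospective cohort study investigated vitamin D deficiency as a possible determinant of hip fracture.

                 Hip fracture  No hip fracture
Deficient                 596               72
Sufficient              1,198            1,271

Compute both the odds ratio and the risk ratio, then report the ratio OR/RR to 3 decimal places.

4.776

Cells: a = 596, b = 72, c = 1198, d = 1271.
OR = (596·1271)/(72·1198) = 757516/86256 = 8.78218
Risk in exposed = 596/668 = 0.89222; risk in unexposed = 1198/2469 = 0.48522; RR = 1.83880
OR/RR = 8.78218 / 1.83880 = 4.77605
The outcome is not rare, so the OR lies further from 1 than the RR.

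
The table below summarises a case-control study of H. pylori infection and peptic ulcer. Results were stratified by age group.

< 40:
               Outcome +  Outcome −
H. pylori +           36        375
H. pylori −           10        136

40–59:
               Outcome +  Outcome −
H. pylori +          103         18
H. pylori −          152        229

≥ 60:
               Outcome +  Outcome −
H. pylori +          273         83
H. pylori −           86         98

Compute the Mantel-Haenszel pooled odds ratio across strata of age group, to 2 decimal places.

OR_MH = Σ(aᵢdᵢ/nᵢ) / Σ(bᵢcᵢ/nᵢ), where nᵢ is the stratum total.
Stratum 1 (< 40): n = 557; a·d/n = 36·136/557 = 8.7899; b·c/n = 375·10/557 = 6.7325
Stratum 2 (40–59): n = 502; a·d/n = 103·229/502 = 46.9861; b·c/n = 18·152/502 = 5.4502
Stratum 3 (≥ 60): n = 540; a·d/n = 273·98/540 = 49.5444; b·c/n = 83·86/540 = 13.2185
OR_MH = (8.7899 + 46.9861 + 49.5444) / (6.7325 + 5.4502 + 13.2185) = 105.3204 / 25.4012 = 4.14628

4.15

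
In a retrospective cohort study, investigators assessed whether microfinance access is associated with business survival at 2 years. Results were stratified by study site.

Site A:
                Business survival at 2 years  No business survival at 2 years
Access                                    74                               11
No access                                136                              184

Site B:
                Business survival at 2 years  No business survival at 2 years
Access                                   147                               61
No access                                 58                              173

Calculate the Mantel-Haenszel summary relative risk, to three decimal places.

RR_MH = Σ(aᵢ·n₀ᵢ/nᵢ) / Σ(cᵢ·n₁ᵢ/nᵢ), with n₁ᵢ = aᵢ+bᵢ (exposed), n₀ᵢ = cᵢ+dᵢ (unexposed), nᵢ = n₁ᵢ+n₀ᵢ.
Stratum 1 (Site A): n₁ = 85, n₀ = 320, n = 405; a·n₀/n = 74·320/405 = 58.4691; c·n₁/n = 136·85/405 = 28.5432
Stratum 2 (Site B): n₁ = 208, n₀ = 231, n = 439; a·n₀/n = 147·231/439 = 77.3508; c·n₁/n = 58·208/439 = 27.4806
RR_MH = (58.4691 + 77.3508) / (28.5432 + 27.4806) = 135.8199 / 56.0238 = 2.42432

2.424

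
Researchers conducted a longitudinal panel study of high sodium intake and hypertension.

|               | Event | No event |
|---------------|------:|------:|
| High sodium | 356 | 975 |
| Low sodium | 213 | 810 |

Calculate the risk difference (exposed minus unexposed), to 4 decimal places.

0.0593

Cells: a = 356, b = 975, c = 213, d = 810.
Risk in exposed = 356/1331 = 0.267468; risk in unexposed = 213/1023 = 0.208211.
Risk difference = 0.267468 − 0.208211 = 0.059257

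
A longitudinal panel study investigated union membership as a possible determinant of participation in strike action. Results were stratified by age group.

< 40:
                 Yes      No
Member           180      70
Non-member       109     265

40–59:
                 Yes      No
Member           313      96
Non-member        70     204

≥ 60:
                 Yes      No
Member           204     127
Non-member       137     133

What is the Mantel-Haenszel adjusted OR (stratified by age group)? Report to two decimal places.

4.22

OR_MH = Σ(aᵢdᵢ/nᵢ) / Σ(bᵢcᵢ/nᵢ), where nᵢ is the stratum total.
Stratum 1 (< 40): n = 624; a·d/n = 180·265/624 = 76.4423; b·c/n = 70·109/624 = 12.2276
Stratum 2 (40–59): n = 683; a·d/n = 313·204/683 = 93.4876; b·c/n = 96·70/683 = 9.8389
Stratum 3 (≥ 60): n = 601; a·d/n = 204·133/601 = 45.1448; b·c/n = 127·137/601 = 28.9501
OR_MH = (76.4423 + 93.4876 + 45.1448) / (12.2276 + 9.8389 + 28.9501) = 215.0746 / 51.0166 = 4.21578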